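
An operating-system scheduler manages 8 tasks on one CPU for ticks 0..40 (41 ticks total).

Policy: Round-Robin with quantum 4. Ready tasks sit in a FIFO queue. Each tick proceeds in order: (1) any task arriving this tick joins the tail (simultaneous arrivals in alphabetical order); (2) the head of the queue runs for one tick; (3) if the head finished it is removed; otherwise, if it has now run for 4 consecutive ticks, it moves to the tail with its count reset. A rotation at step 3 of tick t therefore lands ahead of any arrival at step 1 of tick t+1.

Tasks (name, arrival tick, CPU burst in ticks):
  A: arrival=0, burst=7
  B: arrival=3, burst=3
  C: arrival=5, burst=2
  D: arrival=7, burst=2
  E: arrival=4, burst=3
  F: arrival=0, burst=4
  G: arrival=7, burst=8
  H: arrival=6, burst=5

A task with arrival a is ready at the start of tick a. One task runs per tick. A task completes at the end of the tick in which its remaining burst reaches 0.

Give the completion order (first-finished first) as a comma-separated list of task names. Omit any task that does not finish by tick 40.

completion order = F, B, A, E, C, D, H, G

t=0: queue=[A,F] q_used=0 → run A
t=1: queue=[A,F] q_used=1 → run A
t=2: queue=[A,F] q_used=2 → run A
t=3: queue=[A,F,B] q_used=3 → run A
t=4: queue=[F,B,A,E] q_used=0 → run F
t=5: queue=[F,B,A,E,C] q_used=1 → run F
t=6: queue=[F,B,A,E,C,H] q_used=2 → run F
t=7: queue=[F,B,A,E,C,H,D,G] q_used=3 → run F
t=8: queue=[B,A,E,C,H,D,G] q_used=0 → run B
t=9: queue=[B,A,E,C,H,D,G] q_used=1 → run B
t=10: queue=[B,A,E,C,H,D,G] q_used=2 → run B
t=11: queue=[A,E,C,H,D,G] q_used=0 → run A
t=12: queue=[A,E,C,H,D,G] q_used=1 → run A
t=13: queue=[A,E,C,H,D,G] q_used=2 → run A
t=14: queue=[E,C,H,D,G] q_used=0 → run E
t=15: queue=[E,C,H,D,G] q_used=1 → run E
t=16: queue=[E,C,H,D,G] q_used=2 → run E
t=17: queue=[C,H,D,G] q_used=0 → run C
t=18: queue=[C,H,D,G] q_used=1 → run C
t=19: queue=[H,D,G] q_used=0 → run H
t=20: queue=[H,D,G] q_used=1 → run H
t=21: queue=[H,D,G] q_used=2 → run H
t=22: queue=[H,D,G] q_used=3 → run H
t=23: queue=[D,G,H] q_used=0 → run D
t=24: queue=[D,G,H] q_used=1 → run D
t=25: queue=[G,H] q_used=0 → run G
t=26: queue=[G,H] q_used=1 → run G
t=27: queue=[G,H] q_used=2 → run G
t=28: queue=[G,H] q_used=3 → run G
t=29: queue=[H,G] q_used=0 → run H
t=30: queue=[G] q_used=0 → run G
t=31: queue=[G] q_used=1 → run G
t=32: queue=[G] q_used=2 → run G
t=33: queue=[G] q_used=3 → run G
t=34: (idle)
t=35: (idle)
t=36: (idle)
t=37: (idle)
t=38: (idle)
t=39: (idle)
t=40: (idle)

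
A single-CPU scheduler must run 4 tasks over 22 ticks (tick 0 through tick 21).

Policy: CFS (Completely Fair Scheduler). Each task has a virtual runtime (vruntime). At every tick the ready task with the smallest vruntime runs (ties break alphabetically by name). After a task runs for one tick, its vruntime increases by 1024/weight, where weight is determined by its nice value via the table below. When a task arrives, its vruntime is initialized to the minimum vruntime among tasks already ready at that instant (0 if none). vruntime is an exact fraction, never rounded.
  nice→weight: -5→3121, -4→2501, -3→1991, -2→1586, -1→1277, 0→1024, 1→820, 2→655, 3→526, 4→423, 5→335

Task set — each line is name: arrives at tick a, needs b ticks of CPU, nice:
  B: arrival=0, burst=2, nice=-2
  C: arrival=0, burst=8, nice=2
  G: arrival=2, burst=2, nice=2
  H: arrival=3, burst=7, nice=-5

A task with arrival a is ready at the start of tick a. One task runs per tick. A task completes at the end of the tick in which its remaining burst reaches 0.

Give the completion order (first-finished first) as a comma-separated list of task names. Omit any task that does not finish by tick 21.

t=0: vr[B=0 C=0] → run B
t=1: vr[B=512/793 C=0] → run C
t=2: vr[B=512/793 C=1024/655 G=512/793] → run B
t=3: vr[C=1024/655 G=512/793 H=512/793] → run G
t=4: vr[C=1024/655 G=1147392/519415 H=512/793] → run H
t=5: vr[C=1024/655 G=1147392/519415 H=2409984/2474953] → run H
t=6: vr[C=1024/655 G=1147392/519415 H=3222016/2474953] → run H
t=7: vr[C=1024/655 G=1147392/519415 H=4034048/2474953] → run C
t=8: vr[C=2048/655 G=1147392/519415 H=4034048/2474953] → run H
t=9: vr[C=2048/655 G=1147392/519415 H=4846080/2474953] → run H
t=10: vr[C=2048/655 G=1147392/519415 H=5658112/2474953] → run G
t=11: vr[C=2048/655 H=5658112/2474953] → run H
t=12: vr[C=2048/655 H=6470144/2474953] → run H
t=13: vr[C=2048/655] → run C
t=14: vr[C=3072/655] → run C
t=15: vr[C=4096/655] → run C
t=16: vr[C=1024/131] → run C
t=17: vr[C=6144/655] → run C
t=18: vr[C=7168/655] → run C
t=19: (idle)
t=20: (idle)
t=21: (idle)

completion order = B, G, H, C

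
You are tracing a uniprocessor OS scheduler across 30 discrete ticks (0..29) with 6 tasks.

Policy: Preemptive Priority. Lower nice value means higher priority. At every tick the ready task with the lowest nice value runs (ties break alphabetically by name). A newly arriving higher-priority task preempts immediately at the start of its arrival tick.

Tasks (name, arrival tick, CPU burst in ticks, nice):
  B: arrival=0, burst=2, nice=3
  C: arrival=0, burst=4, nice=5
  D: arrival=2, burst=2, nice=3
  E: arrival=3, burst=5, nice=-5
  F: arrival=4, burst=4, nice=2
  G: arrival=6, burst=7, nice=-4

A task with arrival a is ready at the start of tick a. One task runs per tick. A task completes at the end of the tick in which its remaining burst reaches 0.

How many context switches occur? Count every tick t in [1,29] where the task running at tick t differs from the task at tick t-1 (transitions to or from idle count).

t=0: ready={B,C} → run B
t=1: ready={B,C} → run B
t=2: ready={C,D} → run D
t=3: ready={C,D,E} → run E
t=4: ready={C,D,E,F} → run E
t=5: ready={C,D,E,F} → run E
t=6: ready={C,D,E,F,G} → run E
t=7: ready={C,D,E,F,G} → run E
t=8: ready={C,D,F,G} → run G
t=9: ready={C,D,F,G} → run G
t=10: ready={C,D,F,G} → run G
t=11: ready={C,D,F,G} → run G
t=12: ready={C,D,F,G} → run G
t=13: ready={C,D,F,G} → run G
t=14: ready={C,D,F,G} → run G
t=15: ready={C,D,F} → run F
t=16: ready={C,D,F} → run F
t=17: ready={C,D,F} → run F
t=18: ready={C,D,F} → run F
t=19: ready={C,D} → run D
t=20: ready={C} → run C
t=21: ready={C} → run C
t=22: ready={C} → run C
t=23: ready={C} → run C
t=24: (idle)
t=25: (idle)
t=26: (idle)
t=27: (idle)
t=28: (idle)
t=29: (idle)

context switches = 7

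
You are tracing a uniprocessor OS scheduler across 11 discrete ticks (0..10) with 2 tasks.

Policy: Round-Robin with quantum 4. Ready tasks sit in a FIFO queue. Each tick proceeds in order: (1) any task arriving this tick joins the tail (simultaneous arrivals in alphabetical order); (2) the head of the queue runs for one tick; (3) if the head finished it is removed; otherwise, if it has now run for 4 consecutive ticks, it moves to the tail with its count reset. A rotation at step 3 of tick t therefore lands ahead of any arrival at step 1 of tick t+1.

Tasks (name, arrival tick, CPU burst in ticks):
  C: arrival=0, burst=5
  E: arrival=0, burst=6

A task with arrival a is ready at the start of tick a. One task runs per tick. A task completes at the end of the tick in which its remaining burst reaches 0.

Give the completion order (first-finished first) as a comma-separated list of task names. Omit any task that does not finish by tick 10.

t=0: queue=[C,E] q_used=0 → run C
t=1: queue=[C,E] q_used=1 → run C
t=2: queue=[C,E] q_used=2 → run C
t=3: queue=[C,E] q_used=3 → run C
t=4: queue=[E,C] q_used=0 → run E
t=5: queue=[E,C] q_used=1 → run E
t=6: queue=[E,C] q_used=2 → run E
t=7: queue=[E,C] q_used=3 → run E
t=8: queue=[C,E] q_used=0 → run C
t=9: queue=[E] q_used=0 → run E
t=10: queue=[E] q_used=1 → run E

completion order = C, E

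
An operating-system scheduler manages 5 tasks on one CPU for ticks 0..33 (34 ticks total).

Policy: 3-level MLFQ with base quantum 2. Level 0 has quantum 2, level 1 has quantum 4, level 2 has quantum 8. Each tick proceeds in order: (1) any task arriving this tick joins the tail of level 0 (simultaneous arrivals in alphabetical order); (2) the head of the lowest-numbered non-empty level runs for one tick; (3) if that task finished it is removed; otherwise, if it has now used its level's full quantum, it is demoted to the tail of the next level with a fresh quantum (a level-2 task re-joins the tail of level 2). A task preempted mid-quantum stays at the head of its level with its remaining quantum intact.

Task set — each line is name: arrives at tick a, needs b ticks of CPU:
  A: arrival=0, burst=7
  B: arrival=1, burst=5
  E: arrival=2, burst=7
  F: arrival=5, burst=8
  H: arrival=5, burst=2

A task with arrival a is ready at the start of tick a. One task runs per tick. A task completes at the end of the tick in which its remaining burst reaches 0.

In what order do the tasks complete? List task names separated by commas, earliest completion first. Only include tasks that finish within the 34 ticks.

completion order = H, B, A, E, F

t=0: L0/L1/L2 = A/-/- → run A
t=1: L0/L1/L2 = AB/-/- → run A
t=2: L0/L1/L2 = BE/A/- → run B
t=3: L0/L1/L2 = BE/A/- → run B
t=4: L0/L1/L2 = E/AB/- → run E
t=5: L0/L1/L2 = EFH/AB/- → run E
t=6: L0/L1/L2 = FH/ABE/- → run F
t=7: L0/L1/L2 = FH/ABE/- → run F
t=8: L0/L1/L2 = H/ABEF/- → run H
t=9: L0/L1/L2 = H/ABEF/- → run H
t=10: L0/L1/L2 = -/ABEF/- → run A
t=11: L0/L1/L2 = -/ABEF/- → run A
t=12: L0/L1/L2 = -/ABEF/- → run A
t=13: L0/L1/L2 = -/ABEF/- → run A
t=14: L0/L1/L2 = -/BEF/A → run B
t=15: L0/L1/L2 = -/BEF/A → run B
t=16: L0/L1/L2 = -/BEF/A → run B
t=17: L0/L1/L2 = -/EF/A → run E
t=18: L0/L1/L2 = -/EF/A → run E
t=19: L0/L1/L2 = -/EF/A → run E
t=20: L0/L1/L2 = -/EF/A → run E
t=21: L0/L1/L2 = -/F/AE → run F
t=22: L0/L1/L2 = -/F/AE → run F
t=23: L0/L1/L2 = -/F/AE → run F
t=24: L0/L1/L2 = -/F/AE → run F
t=25: L0/L1/L2 = -/-/AEF → run A
t=26: L0/L1/L2 = -/-/EF → run E
t=27: L0/L1/L2 = -/-/F → run F
t=28: L0/L1/L2 = -/-/F → run F
t=29: (idle)
t=30: (idle)
t=31: (idle)
t=32: (idle)
t=33: (idle)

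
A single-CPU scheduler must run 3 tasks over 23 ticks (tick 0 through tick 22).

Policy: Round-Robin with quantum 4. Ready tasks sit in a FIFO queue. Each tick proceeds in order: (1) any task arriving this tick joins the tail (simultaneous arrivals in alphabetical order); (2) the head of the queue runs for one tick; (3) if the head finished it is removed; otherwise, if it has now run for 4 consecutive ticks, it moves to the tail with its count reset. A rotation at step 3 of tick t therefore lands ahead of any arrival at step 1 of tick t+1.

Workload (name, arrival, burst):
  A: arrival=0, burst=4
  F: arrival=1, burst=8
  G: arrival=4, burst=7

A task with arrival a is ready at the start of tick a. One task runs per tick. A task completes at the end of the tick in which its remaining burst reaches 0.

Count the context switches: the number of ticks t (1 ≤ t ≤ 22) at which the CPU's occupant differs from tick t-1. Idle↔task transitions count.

context switches = 5

t=0: queue=[A] q_used=0 → run A
t=1: queue=[A,F] q_used=1 → run A
t=2: queue=[A,F] q_used=2 → run A
t=3: queue=[A,F] q_used=3 → run A
t=4: queue=[F,G] q_used=0 → run F
t=5: queue=[F,G] q_used=1 → run F
t=6: queue=[F,G] q_used=2 → run F
t=7: queue=[F,G] q_used=3 → run F
t=8: queue=[G,F] q_used=0 → run G
t=9: queue=[G,F] q_used=1 → run G
t=10: queue=[G,F] q_used=2 → run G
t=11: queue=[G,F] q_used=3 → run G
t=12: queue=[F,G] q_used=0 → run F
t=13: queue=[F,G] q_used=1 → run F
t=14: queue=[F,G] q_used=2 → run F
t=15: queue=[F,G] q_used=3 → run F
t=16: queue=[G] q_used=0 → run G
t=17: queue=[G] q_used=1 → run G
t=18: queue=[G] q_used=2 → run G
t=19: (idle)
t=20: (idle)
t=21: (idle)
t=22: (idle)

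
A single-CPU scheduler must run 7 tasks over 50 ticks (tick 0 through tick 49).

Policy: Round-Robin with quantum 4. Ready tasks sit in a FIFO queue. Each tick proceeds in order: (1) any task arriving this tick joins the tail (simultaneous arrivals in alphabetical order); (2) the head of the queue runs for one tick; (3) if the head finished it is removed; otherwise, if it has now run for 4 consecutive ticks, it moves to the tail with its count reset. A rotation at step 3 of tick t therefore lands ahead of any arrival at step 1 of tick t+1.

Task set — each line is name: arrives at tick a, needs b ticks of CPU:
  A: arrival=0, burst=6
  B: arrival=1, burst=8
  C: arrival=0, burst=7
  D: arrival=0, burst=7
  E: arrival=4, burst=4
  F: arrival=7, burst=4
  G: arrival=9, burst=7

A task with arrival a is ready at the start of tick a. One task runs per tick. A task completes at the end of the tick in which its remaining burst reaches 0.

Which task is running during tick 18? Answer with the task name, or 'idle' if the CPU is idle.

running at tick 18 = E

t=0: queue=[A,C,D] q_used=0 → run A
t=1: queue=[A,C,D,B] q_used=1 → run A
t=2: queue=[A,C,D,B] q_used=2 → run A
t=3: queue=[A,C,D,B] q_used=3 → run A
t=4: queue=[C,D,B,A,E] q_used=0 → run C
t=5: queue=[C,D,B,A,E] q_used=1 → run C
t=6: queue=[C,D,B,A,E] q_used=2 → run C
t=7: queue=[C,D,B,A,E,F] q_used=3 → run C
t=8: queue=[D,B,A,E,F,C] q_used=0 → run D
t=9: queue=[D,B,A,E,F,C,G] q_used=1 → run D
t=10: queue=[D,B,A,E,F,C,G] q_used=2 → run D
t=11: queue=[D,B,A,E,F,C,G] q_used=3 → run D
t=12: queue=[B,A,E,F,C,G,D] q_used=0 → run B
t=13: queue=[B,A,E,F,C,G,D] q_used=1 → run B
t=14: queue=[B,A,E,F,C,G,D] q_used=2 → run B
t=15: queue=[B,A,E,F,C,G,D] q_used=3 → run B
t=16: queue=[A,E,F,C,G,D,B] q_used=0 → run A
t=17: queue=[A,E,F,C,G,D,B] q_used=1 → run A
t=18: queue=[E,F,C,G,D,B] q_used=0 → run E
t=19: queue=[E,F,C,G,D,B] q_used=1 → run E
t=20: queue=[E,F,C,G,D,B] q_used=2 → run E
t=21: queue=[E,F,C,G,D,B] q_used=3 → run E
t=22: queue=[F,C,G,D,B] q_used=0 → run F
t=23: queue=[F,C,G,D,B] q_used=1 → run F
t=24: queue=[F,C,G,D,B] q_used=2 → run F
t=25: queue=[F,C,G,D,B] q_used=3 → run F
t=26: queue=[C,G,D,B] q_used=0 → run C
t=27: queue=[C,G,D,B] q_used=1 → run C
t=28: queue=[C,G,D,B] q_used=2 → run C
t=29: queue=[G,D,B] q_used=0 → run G
t=30: queue=[G,D,B] q_used=1 → run G
t=31: queue=[G,D,B] q_used=2 → run G
t=32: queue=[G,D,B] q_used=3 → run G
t=33: queue=[D,B,G] q_used=0 → run D
t=34: queue=[D,B,G] q_used=1 → run D
t=35: queue=[D,B,G] q_used=2 → run D
t=36: queue=[B,G] q_used=0 → run B
t=37: queue=[B,G] q_used=1 → run B
t=38: queue=[B,G] q_used=2 → run B
t=39: queue=[B,G] q_used=3 → run B
t=40: queue=[G] q_used=0 → run G
t=41: queue=[G] q_used=1 → run G
t=42: queue=[G] q_used=2 → run G
t=43: (idle)
t=44: (idle)
t=45: (idle)
t=46: (idle)
t=47: (idle)
t=48: (idle)
t=49: (idle)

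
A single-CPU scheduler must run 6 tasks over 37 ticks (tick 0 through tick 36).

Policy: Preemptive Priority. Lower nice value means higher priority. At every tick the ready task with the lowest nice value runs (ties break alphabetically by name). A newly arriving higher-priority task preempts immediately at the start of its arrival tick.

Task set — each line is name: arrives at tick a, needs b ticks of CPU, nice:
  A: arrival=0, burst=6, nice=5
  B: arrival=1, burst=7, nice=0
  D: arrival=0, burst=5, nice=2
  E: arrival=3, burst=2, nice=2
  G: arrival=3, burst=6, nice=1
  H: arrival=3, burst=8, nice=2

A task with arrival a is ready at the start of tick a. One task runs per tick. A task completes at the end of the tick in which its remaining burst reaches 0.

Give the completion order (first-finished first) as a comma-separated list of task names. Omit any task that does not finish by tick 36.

t=0: ready={A,D} → run D
t=1: ready={A,B,D} → run B
t=2: ready={A,B,D} → run B
t=3: ready={A,B,D,E,G,H} → run B
t=4: ready={A,B,D,E,G,H} → run B
t=5: ready={A,B,D,E,G,H} → run B
t=6: ready={A,B,D,E,G,H} → run B
t=7: ready={A,B,D,E,G,H} → run B
t=8: ready={A,D,E,G,H} → run G
t=9: ready={A,D,E,G,H} → run G
t=10: ready={A,D,E,G,H} → run G
t=11: ready={A,D,E,G,H} → run G
t=12: ready={A,D,E,G,H} → run G
t=13: ready={A,D,E,G,H} → run G
t=14: ready={A,D,E,H} → run D
t=15: ready={A,D,E,H} → run D
t=16: ready={A,D,E,H} → run D
t=17: ready={A,D,E,H} → run D
t=18: ready={A,E,H} → run E
t=19: ready={A,E,H} → run E
t=20: ready={A,H} → run H
t=21: ready={A,H} → run H
t=22: ready={A,H} → run H
t=23: ready={A,H} → run H
t=24: ready={A,H} → run H
t=25: ready={A,H} → run H
t=26: ready={A,H} → run H
t=27: ready={A,H} → run H
t=28: ready={A} → run A
t=29: ready={A} → run A
t=30: ready={A} → run A
t=31: ready={A} → run A
t=32: ready={A} → run A
t=33: ready={A} → run A
t=34: (idle)
t=35: (idle)
t=36: (idle)

completion order = B, G, D, E, H, A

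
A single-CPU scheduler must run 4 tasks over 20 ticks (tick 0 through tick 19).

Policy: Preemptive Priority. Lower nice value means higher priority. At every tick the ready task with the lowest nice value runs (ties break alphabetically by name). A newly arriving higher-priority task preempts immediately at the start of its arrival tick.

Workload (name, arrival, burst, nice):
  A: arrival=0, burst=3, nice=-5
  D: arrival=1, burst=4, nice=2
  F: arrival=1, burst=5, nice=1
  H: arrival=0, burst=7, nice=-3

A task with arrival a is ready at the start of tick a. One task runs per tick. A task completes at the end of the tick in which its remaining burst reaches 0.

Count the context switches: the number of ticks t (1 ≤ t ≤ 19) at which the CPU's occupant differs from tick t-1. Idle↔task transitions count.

t=0: ready={A,H} → run A
t=1: ready={A,D,F,H} → run A
t=2: ready={A,D,F,H} → run A
t=3: ready={D,F,H} → run H
t=4: ready={D,F,H} → run H
t=5: ready={D,F,H} → run H
t=6: ready={D,F,H} → run H
t=7: ready={D,F,H} → run H
t=8: ready={D,F,H} → run H
t=9: ready={D,F,H} → run H
t=10: ready={D,F} → run F
t=11: ready={D,F} → run F
t=12: ready={D,F} → run F
t=13: ready={D,F} → run F
t=14: ready={D,F} → run F
t=15: ready={D} → run D
t=16: ready={D} → run D
t=17: ready={D} → run D
t=18: ready={D} → run D
t=19: (idle)

context switches = 4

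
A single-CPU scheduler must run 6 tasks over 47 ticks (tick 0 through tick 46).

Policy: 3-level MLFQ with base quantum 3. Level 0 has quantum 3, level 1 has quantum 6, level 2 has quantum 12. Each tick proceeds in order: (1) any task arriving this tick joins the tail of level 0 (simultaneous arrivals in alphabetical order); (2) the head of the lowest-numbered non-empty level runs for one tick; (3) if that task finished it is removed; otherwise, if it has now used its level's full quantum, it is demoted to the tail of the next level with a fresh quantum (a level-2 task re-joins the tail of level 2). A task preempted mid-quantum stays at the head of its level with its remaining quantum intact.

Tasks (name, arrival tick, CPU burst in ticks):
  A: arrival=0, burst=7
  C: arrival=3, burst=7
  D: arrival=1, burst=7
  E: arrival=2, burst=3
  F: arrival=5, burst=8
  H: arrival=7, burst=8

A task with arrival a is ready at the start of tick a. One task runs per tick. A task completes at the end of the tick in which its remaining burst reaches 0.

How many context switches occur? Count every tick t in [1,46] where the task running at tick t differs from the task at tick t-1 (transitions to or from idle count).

context switches = 11

t=0: L0/L1/L2 = A/-/- → run A
t=1: L0/L1/L2 = AD/-/- → run A
t=2: L0/L1/L2 = ADE/-/- → run A
t=3: L0/L1/L2 = DEC/A/- → run D
t=4: L0/L1/L2 = DEC/A/- → run D
t=5: L0/L1/L2 = DECF/A/- → run D
t=6: L0/L1/L2 = ECF/AD/- → run E
t=7: L0/L1/L2 = ECFH/AD/- → run E
t=8: L0/L1/L2 = ECFH/AD/- → run E
t=9: L0/L1/L2 = CFH/AD/- → run C
t=10: L0/L1/L2 = CFH/AD/- → run C
t=11: L0/L1/L2 = CFH/AD/- → run C
t=12: L0/L1/L2 = FH/ADC/- → run F
t=13: L0/L1/L2 = FH/ADC/- → run F
t=14: L0/L1/L2 = FH/ADC/- → run F
t=15: L0/L1/L2 = H/ADCF/- → run H
t=16: L0/L1/L2 = H/ADCF/- → run H
t=17: L0/L1/L2 = H/ADCF/- → run H
t=18: L0/L1/L2 = -/ADCFH/- → run A
t=19: L0/L1/L2 = -/ADCFH/- → run A
t=20: L0/L1/L2 = -/ADCFH/- → run A
t=21: L0/L1/L2 = -/ADCFH/- → run A
t=22: L0/L1/L2 = -/DCFH/- → run D
t=23: L0/L1/L2 = -/DCFH/- → run D
t=24: L0/L1/L2 = -/DCFH/- → run D
t=25: L0/L1/L2 = -/DCFH/- → run D
t=26: L0/L1/L2 = -/CFH/- → run C
t=27: L0/L1/L2 = -/CFH/- → run C
t=28: L0/L1/L2 = -/CFH/- → run C
t=29: L0/L1/L2 = -/CFH/- → run C
t=30: L0/L1/L2 = -/FH/- → run F
t=31: L0/L1/L2 = -/FH/- → run F
t=32: L0/L1/L2 = -/FH/- → run F
t=33: L0/L1/L2 = -/FH/- → run F
t=34: L0/L1/L2 = -/FH/- → run F
t=35: L0/L1/L2 = -/H/- → run H
t=36: L0/L1/L2 = -/H/- → run H
t=37: L0/L1/L2 = -/H/- → run H
t=38: L0/L1/L2 = -/H/- → run H
t=39: L0/L1/L2 = -/H/- → run H
t=40: (idle)
t=41: (idle)
t=42: (idle)
t=43: (idle)
t=44: (idle)
t=45: (idle)
t=46: (idle)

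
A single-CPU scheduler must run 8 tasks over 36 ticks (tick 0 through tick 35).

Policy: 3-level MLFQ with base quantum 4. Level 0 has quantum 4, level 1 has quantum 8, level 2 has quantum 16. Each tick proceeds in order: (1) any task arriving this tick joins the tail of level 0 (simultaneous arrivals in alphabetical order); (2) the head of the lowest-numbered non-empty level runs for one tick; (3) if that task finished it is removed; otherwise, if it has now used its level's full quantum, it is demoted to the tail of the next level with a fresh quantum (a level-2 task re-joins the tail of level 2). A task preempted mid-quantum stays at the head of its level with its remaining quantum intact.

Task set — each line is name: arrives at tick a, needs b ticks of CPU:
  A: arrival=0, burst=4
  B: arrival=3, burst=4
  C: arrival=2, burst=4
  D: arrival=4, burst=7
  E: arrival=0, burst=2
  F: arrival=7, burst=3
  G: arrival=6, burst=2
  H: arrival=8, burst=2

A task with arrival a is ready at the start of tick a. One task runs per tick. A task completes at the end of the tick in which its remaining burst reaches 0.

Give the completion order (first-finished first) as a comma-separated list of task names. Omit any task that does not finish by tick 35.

completion order = A, E, C, B, G, F, H, D

t=0: L0/L1/L2 = AE/-/- → run A
t=1: L0/L1/L2 = AE/-/- → run A
t=2: L0/L1/L2 = AEC/-/- → run A
t=3: L0/L1/L2 = AECB/-/- → run A
t=4: L0/L1/L2 = ECBD/-/- → run E
t=5: L0/L1/L2 = ECBD/-/- → run E
t=6: L0/L1/L2 = CBDG/-/- → run C
t=7: L0/L1/L2 = CBDGF/-/- → run C
t=8: L0/L1/L2 = CBDGFH/-/- → run C
t=9: L0/L1/L2 = CBDGFH/-/- → run C
t=10: L0/L1/L2 = BDGFH/-/- → run B
t=11: L0/L1/L2 = BDGFH/-/- → run B
t=12: L0/L1/L2 = BDGFH/-/- → run B
t=13: L0/L1/L2 = BDGFH/-/- → run B
t=14: L0/L1/L2 = DGFH/-/- → run D
t=15: L0/L1/L2 = DGFH/-/- → run D
t=16: L0/L1/L2 = DGFH/-/- → run D
t=17: L0/L1/L2 = DGFH/-/- → run D
t=18: L0/L1/L2 = GFH/D/- → run G
t=19: L0/L1/L2 = GFH/D/- → run G
t=20: L0/L1/L2 = FH/D/- → run F
t=21: L0/L1/L2 = FH/D/- → run F
t=22: L0/L1/L2 = FH/D/- → run F
t=23: L0/L1/L2 = H/D/- → run H
t=24: L0/L1/L2 = H/D/- → run H
t=25: L0/L1/L2 = -/D/- → run D
t=26: L0/L1/L2 = -/D/- → run D
t=27: L0/L1/L2 = -/D/- → run D
t=28: (idle)
t=29: (idle)
t=30: (idle)
t=31: (idle)
t=32: (idle)
t=33: (idle)
t=34: (idle)
t=35: (idle)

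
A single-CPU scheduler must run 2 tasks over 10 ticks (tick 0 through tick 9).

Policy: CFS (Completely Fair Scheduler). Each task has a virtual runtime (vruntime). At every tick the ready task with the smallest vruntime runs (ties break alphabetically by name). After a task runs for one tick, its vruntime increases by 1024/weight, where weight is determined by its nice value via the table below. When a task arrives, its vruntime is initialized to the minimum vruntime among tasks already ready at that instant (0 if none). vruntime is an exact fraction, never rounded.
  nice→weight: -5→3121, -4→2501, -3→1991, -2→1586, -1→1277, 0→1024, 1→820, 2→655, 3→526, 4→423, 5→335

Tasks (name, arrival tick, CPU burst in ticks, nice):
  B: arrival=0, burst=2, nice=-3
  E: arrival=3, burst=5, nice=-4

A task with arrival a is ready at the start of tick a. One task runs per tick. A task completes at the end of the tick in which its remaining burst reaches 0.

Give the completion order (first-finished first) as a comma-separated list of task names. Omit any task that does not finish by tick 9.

t=0: vr[B=0] → run B
t=1: vr[B=1024/1991] → run B
t=2: (idle)
t=3: vr[E=0] → run E
t=4: vr[E=1024/2501] → run E
t=5: vr[E=2048/2501] → run E
t=6: vr[E=3072/2501] → run E
t=7: vr[E=4096/2501] → run E
t=8: (idle)
t=9: (idle)

completion order = B, E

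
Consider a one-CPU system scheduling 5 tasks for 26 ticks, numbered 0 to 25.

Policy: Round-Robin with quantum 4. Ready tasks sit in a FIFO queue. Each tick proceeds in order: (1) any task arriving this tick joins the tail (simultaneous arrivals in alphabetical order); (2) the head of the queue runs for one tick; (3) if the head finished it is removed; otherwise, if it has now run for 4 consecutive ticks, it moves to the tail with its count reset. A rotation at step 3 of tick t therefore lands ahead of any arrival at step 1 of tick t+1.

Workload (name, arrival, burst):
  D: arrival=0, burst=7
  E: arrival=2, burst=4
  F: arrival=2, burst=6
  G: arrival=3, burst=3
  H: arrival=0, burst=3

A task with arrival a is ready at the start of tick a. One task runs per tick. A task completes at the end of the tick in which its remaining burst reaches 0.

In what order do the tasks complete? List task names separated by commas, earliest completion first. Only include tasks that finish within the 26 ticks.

completion order = H, E, G, D, F

t=0: queue=[D,H] q_used=0 → run D
t=1: queue=[D,H] q_used=1 → run D
t=2: queue=[D,H,E,F] q_used=2 → run D
t=3: queue=[D,H,E,F,G] q_used=3 → run D
t=4: queue=[H,E,F,G,D] q_used=0 → run H
t=5: queue=[H,E,F,G,D] q_used=1 → run H
t=6: queue=[H,E,F,G,D] q_used=2 → run H
t=7: queue=[E,F,G,D] q_used=0 → run E
t=8: queue=[E,F,G,D] q_used=1 → run E
t=9: queue=[E,F,G,D] q_used=2 → run E
t=10: queue=[E,F,G,D] q_used=3 → run E
t=11: queue=[F,G,D] q_used=0 → run F
t=12: queue=[F,G,D] q_used=1 → run F
t=13: queue=[F,G,D] q_used=2 → run F
t=14: queue=[F,G,D] q_used=3 → run F
t=15: queue=[G,D,F] q_used=0 → run G
t=16: queue=[G,D,F] q_used=1 → run G
t=17: queue=[G,D,F] q_used=2 → run G
t=18: queue=[D,F] q_used=0 → run D
t=19: queue=[D,F] q_used=1 → run D
t=20: queue=[D,F] q_used=2 → run D
t=21: queue=[F] q_used=0 → run F
t=22: queue=[F] q_used=1 → run F
t=23: (idle)
t=24: (idle)
t=25: (idle)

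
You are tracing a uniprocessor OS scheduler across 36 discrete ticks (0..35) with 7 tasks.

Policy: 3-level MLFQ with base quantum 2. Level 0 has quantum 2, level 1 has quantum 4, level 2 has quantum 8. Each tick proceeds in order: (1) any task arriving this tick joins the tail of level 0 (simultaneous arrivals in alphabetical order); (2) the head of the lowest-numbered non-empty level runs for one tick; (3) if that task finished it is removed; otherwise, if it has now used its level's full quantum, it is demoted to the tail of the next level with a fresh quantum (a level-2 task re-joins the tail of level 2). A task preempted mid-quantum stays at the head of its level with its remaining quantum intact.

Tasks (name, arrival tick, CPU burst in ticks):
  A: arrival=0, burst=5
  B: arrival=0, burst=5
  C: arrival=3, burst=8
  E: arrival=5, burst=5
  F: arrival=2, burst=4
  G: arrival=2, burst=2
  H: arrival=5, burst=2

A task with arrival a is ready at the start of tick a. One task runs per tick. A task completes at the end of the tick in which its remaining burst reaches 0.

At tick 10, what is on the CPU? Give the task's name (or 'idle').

running at tick 10 = E

t=0: L0/L1/L2 = AB/-/- → run A
t=1: L0/L1/L2 = AB/-/- → run A
t=2: L0/L1/L2 = BFG/A/- → run B
t=3: L0/L1/L2 = BFGC/A/- → run B
t=4: L0/L1/L2 = FGC/AB/- → run F
t=5: L0/L1/L2 = FGCEH/AB/- → run F
t=6: L0/L1/L2 = GCEH/ABF/- → run G
t=7: L0/L1/L2 = GCEH/ABF/- → run G
t=8: L0/L1/L2 = CEH/ABF/- → run C
t=9: L0/L1/L2 = CEH/ABF/- → run C
t=10: L0/L1/L2 = EH/ABFC/- → run E
t=11: L0/L1/L2 = EH/ABFC/- → run E
t=12: L0/L1/L2 = H/ABFCE/- → run H
t=13: L0/L1/L2 = H/ABFCE/- → run H
t=14: L0/L1/L2 = -/ABFCE/- → run A
t=15: L0/L1/L2 = -/ABFCE/- → run A
t=16: L0/L1/L2 = -/ABFCE/- → run A
t=17: L0/L1/L2 = -/BFCE/- → run B
t=18: L0/L1/L2 = -/BFCE/- → run B
t=19: L0/L1/L2 = -/BFCE/- → run B
t=20: L0/L1/L2 = -/FCE/- → run F
t=21: L0/L1/L2 = -/FCE/- → run F
t=22: L0/L1/L2 = -/CE/- → run C
t=23: L0/L1/L2 = -/CE/- → run C
t=24: L0/L1/L2 = -/CE/- → run C
t=25: L0/L1/L2 = -/CE/- → run C
t=26: L0/L1/L2 = -/E/C → run E
t=27: L0/L1/L2 = -/E/C → run E
t=28: L0/L1/L2 = -/E/C → run E
t=29: L0/L1/L2 = -/-/C → run C
t=30: L0/L1/L2 = -/-/C → run C
t=31: (idle)
t=32: (idle)
t=33: (idle)
t=34: (idle)
t=35: (idle)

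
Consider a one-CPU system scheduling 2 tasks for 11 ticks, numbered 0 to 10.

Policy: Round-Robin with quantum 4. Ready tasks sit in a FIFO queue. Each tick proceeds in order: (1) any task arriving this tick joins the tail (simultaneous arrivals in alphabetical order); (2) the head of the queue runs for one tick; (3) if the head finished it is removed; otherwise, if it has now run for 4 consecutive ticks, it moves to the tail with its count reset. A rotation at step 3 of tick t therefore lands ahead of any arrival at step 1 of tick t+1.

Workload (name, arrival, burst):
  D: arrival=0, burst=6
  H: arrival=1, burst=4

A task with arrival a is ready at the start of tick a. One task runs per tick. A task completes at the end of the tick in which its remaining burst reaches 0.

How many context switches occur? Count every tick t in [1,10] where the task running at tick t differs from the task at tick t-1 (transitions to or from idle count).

t=0: queue=[D] q_used=0 → run D
t=1: queue=[D,H] q_used=1 → run D
t=2: queue=[D,H] q_used=2 → run D
t=3: queue=[D,H] q_used=3 → run D
t=4: queue=[H,D] q_used=0 → run H
t=5: queue=[H,D] q_used=1 → run H
t=6: queue=[H,D] q_used=2 → run H
t=7: queue=[H,D] q_used=3 → run H
t=8: queue=[D] q_used=0 → run D
t=9: queue=[D] q_used=1 → run D
t=10: (idle)

context switches = 3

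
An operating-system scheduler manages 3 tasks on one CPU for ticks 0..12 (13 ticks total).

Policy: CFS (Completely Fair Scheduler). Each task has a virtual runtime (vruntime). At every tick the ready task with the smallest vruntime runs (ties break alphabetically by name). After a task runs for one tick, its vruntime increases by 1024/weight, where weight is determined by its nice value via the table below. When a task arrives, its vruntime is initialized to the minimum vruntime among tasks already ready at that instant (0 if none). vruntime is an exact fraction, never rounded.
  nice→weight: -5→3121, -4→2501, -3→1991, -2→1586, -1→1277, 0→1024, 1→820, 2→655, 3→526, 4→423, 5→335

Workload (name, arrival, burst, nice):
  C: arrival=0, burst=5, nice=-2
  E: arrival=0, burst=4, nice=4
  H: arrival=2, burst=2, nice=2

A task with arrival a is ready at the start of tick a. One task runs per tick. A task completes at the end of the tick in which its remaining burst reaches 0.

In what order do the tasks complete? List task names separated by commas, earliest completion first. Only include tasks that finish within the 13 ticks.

completion order = H, C, E

t=0: vr[C=0 E=0] → run C
t=1: vr[C=512/793 E=0] → run E
t=2: vr[C=512/793 E=1024/423 H=512/793] → run C
t=3: vr[C=1024/793 E=1024/423 H=512/793] → run H
t=4: vr[C=1024/793 E=1024/423 H=1147392/519415] → run C
t=5: vr[C=1536/793 E=1024/423 H=1147392/519415] → run C
t=6: vr[C=2048/793 E=1024/423 H=1147392/519415] → run H
t=7: vr[C=2048/793 E=1024/423] → run E
t=8: vr[C=2048/793 E=2048/423] → run C
t=9: vr[E=2048/423] → run E
t=10: vr[E=1024/141] → run E
t=11: (idle)
t=12: (idle)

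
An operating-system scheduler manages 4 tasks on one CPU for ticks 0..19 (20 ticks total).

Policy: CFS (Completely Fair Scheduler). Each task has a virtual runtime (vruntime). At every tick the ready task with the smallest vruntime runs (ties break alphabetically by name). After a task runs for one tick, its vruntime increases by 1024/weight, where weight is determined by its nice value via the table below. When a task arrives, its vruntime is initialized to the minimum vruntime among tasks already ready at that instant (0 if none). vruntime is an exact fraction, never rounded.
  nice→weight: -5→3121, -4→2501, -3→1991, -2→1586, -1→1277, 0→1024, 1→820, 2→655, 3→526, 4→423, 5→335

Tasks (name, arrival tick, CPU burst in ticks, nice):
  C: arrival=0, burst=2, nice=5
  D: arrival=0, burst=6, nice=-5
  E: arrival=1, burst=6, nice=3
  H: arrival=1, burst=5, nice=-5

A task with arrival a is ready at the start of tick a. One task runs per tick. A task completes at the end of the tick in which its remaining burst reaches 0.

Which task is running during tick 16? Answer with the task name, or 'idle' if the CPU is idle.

running at tick 16 = E

t=0: vr[C=0 D=0] → run C
t=1: vr[C=1024/335 D=0 E=0 H=0] → run D
t=2: vr[C=1024/335 D=1024/3121 E=0 H=0] → run E
t=3: vr[C=1024/335 D=1024/3121 E=512/263 H=0] → run H
t=4: vr[C=1024/335 D=1024/3121 E=512/263 H=1024/3121] → run D
t=5: vr[C=1024/335 D=2048/3121 E=512/263 H=1024/3121] → run H
t=6: vr[C=1024/335 D=2048/3121 E=512/263 H=2048/3121] → run D
t=7: vr[C=1024/335 D=3072/3121 E=512/263 H=2048/3121] → run H
t=8: vr[C=1024/335 D=3072/3121 E=512/263 H=3072/3121] → run D
t=9: vr[C=1024/335 D=4096/3121 E=512/263 H=3072/3121] → run H
t=10: vr[C=1024/335 D=4096/3121 E=512/263 H=4096/3121] → run D
t=11: vr[C=1024/335 D=5120/3121 E=512/263 H=4096/3121] → run H
t=12: vr[C=1024/335 D=5120/3121 E=512/263] → run D
t=13: vr[C=1024/335 E=512/263] → run E
t=14: vr[C=1024/335 E=1024/263] → run C
t=15: vr[E=1024/263] → run E
t=16: vr[E=1536/263] → run E
t=17: vr[E=2048/263] → run E
t=18: vr[E=2560/263] → run E
t=19: (idle)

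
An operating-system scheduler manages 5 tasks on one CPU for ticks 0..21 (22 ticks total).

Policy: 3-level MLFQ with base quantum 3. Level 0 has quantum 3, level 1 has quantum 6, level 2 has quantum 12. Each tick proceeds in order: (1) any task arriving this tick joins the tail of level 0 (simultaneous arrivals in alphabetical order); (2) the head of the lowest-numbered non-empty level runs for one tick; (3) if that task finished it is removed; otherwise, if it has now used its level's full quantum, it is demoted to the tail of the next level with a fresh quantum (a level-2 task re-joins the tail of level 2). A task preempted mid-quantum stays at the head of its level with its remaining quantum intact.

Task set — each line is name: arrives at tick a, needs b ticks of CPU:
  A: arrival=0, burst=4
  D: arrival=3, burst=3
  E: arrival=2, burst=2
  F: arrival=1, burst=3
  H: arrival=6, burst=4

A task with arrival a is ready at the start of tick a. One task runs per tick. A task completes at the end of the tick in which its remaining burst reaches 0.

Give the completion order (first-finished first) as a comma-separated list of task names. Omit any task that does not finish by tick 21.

completion order = F, E, D, A, H

t=0: L0/L1/L2 = A/-/- → run A
t=1: L0/L1/L2 = AF/-/- → run A
t=2: L0/L1/L2 = AFE/-/- → run A
t=3: L0/L1/L2 = FED/A/- → run F
t=4: L0/L1/L2 = FED/A/- → run F
t=5: L0/L1/L2 = FED/A/- → run F
t=6: L0/L1/L2 = EDH/A/- → run E
t=7: L0/L1/L2 = EDH/A/- → run E
t=8: L0/L1/L2 = DH/A/- → run D
t=9: L0/L1/L2 = DH/A/- → run D
t=10: L0/L1/L2 = DH/A/- → run D
t=11: L0/L1/L2 = H/A/- → run H
t=12: L0/L1/L2 = H/A/- → run H
t=13: L0/L1/L2 = H/A/- → run H
t=14: L0/L1/L2 = -/AH/- → run A
t=15: L0/L1/L2 = -/H/- → run H
t=16: (idle)
t=17: (idle)
t=18: (idle)
t=19: (idle)
t=20: (idle)
t=21: (idle)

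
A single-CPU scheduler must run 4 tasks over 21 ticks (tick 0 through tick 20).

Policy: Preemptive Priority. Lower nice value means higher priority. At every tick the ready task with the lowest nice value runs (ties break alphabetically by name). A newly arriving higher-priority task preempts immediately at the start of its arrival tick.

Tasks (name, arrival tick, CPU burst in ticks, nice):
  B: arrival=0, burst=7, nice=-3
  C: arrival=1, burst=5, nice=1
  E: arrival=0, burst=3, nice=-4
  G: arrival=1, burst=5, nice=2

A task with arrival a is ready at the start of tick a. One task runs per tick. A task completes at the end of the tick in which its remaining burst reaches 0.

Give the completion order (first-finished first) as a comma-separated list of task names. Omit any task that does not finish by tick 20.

completion order = E, B, C, G

t=0: ready={B,E} → run E
t=1: ready={B,C,E,G} → run E
t=2: ready={B,C,E,G} → run E
t=3: ready={B,C,G} → run B
t=4: ready={B,C,G} → run B
t=5: ready={B,C,G} → run B
t=6: ready={B,C,G} → run B
t=7: ready={B,C,G} → run B
t=8: ready={B,C,G} → run B
t=9: ready={B,C,G} → run B
t=10: ready={C,G} → run C
t=11: ready={C,G} → run C
t=12: ready={C,G} → run C
t=13: ready={C,G} → run C
t=14: ready={C,G} → run C
t=15: ready={G} → run G
t=16: ready={G} → run G
t=17: ready={G} → run G
t=18: ready={G} → run G
t=19: ready={G} → run G
t=20: (idle)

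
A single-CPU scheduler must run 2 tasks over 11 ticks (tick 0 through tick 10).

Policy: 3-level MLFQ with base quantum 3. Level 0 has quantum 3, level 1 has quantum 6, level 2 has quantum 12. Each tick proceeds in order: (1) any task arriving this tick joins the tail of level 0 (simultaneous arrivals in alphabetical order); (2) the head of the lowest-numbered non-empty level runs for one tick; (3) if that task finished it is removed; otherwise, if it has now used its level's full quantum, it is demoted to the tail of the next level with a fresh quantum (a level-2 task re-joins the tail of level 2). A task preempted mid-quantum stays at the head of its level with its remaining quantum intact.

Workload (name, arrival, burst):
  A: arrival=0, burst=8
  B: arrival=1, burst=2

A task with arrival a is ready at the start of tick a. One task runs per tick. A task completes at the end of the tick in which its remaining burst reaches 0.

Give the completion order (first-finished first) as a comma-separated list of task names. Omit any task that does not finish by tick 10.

t=0: L0/L1/L2 = A/-/- → run A
t=1: L0/L1/L2 = AB/-/- → run A
t=2: L0/L1/L2 = AB/-/- → run A
t=3: L0/L1/L2 = B/A/- → run B
t=4: L0/L1/L2 = B/A/- → run B
t=5: L0/L1/L2 = -/A/- → run A
t=6: L0/L1/L2 = -/A/- → run A
t=7: L0/L1/L2 = -/A/- → run A
t=8: L0/L1/L2 = -/A/- → run A
t=9: L0/L1/L2 = -/A/- → run A
t=10: (idle)

completion order = B, A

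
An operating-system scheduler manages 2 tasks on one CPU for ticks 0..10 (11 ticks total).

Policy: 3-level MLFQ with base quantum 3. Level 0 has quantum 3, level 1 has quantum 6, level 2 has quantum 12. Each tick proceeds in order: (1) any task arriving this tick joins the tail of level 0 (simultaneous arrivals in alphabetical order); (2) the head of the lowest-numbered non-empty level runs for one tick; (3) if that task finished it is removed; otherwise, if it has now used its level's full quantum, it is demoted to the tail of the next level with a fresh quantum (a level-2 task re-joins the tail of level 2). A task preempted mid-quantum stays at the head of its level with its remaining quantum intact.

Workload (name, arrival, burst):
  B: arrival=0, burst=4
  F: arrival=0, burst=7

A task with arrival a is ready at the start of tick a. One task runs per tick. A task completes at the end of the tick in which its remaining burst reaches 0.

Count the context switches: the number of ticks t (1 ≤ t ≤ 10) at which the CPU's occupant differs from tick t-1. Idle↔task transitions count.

t=0: L0/L1/L2 = BF/-/- → run B
t=1: L0/L1/L2 = BF/-/- → run B
t=2: L0/L1/L2 = BF/-/- → run B
t=3: L0/L1/L2 = F/B/- → run F
t=4: L0/L1/L2 = F/B/- → run F
t=5: L0/L1/L2 = F/B/- → run F
t=6: L0/L1/L2 = -/BF/- → run B
t=7: L0/L1/L2 = -/F/- → run F
t=8: L0/L1/L2 = -/F/- → run F
t=9: L0/L1/L2 = -/F/- → run F
t=10: L0/L1/L2 = -/F/- → run F

context switches = 3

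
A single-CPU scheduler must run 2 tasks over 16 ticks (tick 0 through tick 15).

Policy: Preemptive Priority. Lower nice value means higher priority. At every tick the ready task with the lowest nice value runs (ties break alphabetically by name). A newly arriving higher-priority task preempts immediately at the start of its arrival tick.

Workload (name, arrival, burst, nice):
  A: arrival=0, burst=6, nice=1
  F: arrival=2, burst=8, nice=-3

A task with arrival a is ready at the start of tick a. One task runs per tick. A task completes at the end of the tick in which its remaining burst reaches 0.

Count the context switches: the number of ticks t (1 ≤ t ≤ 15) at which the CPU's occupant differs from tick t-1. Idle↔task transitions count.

context switches = 3

t=0: ready={A} → run A
t=1: ready={A} → run A
t=2: ready={A,F} → run F
t=3: ready={A,F} → run F
t=4: ready={A,F} → run F
t=5: ready={A,F} → run F
t=6: ready={A,F} → run F
t=7: ready={A,F} → run F
t=8: ready={A,F} → run F
t=9: ready={A,F} → run F
t=10: ready={A} → run A
t=11: ready={A} → run A
t=12: ready={A} → run A
t=13: ready={A} → run A
t=14: (idle)
t=15: (idle)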